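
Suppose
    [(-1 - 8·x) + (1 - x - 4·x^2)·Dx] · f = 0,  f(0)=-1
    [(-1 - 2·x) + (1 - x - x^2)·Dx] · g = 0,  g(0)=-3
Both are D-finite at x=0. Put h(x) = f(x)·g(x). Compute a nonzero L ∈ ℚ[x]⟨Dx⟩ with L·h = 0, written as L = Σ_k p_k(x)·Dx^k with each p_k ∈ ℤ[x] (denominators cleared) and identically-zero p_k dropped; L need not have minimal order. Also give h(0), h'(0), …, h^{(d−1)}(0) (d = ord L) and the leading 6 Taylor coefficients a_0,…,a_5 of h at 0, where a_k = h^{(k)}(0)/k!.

L = (-2 - 8·x + 15·x^2 + 16·x^3) + (1 - 2·x - 4·x^2 + 5·x^3 + 4·x^4)·Dx  (order 1).
h: a_k = 3, 6, 24, 57, 168, 420, …
ICs: h(0) = 3.

f: a_k = -1, -1, -5, -9, -29, -65, …
g: a_k = -3, -3, -6, -9, -15, -24, …
h₀=f·g: eliminate ⇒ L₀, order ≤ 1·1.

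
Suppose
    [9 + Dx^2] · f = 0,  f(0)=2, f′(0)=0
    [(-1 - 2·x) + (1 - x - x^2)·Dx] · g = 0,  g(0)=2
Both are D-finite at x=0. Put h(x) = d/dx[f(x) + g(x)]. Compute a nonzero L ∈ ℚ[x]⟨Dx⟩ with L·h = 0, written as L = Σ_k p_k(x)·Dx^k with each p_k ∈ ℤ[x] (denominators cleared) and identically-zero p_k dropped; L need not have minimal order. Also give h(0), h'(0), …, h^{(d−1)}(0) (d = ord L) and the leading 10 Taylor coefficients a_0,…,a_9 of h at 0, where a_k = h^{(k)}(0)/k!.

f: a_k = 2, 0, -9, 0, 27/4, 0, -81/40, 0, 729/2240, 0, …
g: a_k = 2, 2, 4, 6, 10, 16, 26, 42, 68, 110, …
Weyl lclm of L_f,L_g ⇒ L₀ (ord ≤ 3).
Differentiate: ansatz ord ≤ ord L₀ ⇒ L.
L = (468 + 1026·x + 1170·x^2 + 450·x^3 + 630·x^4 + 486·x^5 + 162·x^6) + (-81 - 63·x + 252·x^2 + 45·x^3 - 90·x^4 + 153·x^5 + 189·x^6 + 54·x^7)·Dx + (52 + 114·x + 130·x^2 + 50·x^3 + 70·x^4 + 54·x^5 + 18·x^6)·Dx^2 + (-9 - 7·x + 28·x^2 + 5·x^3 - 10·x^4 + 17·x^5 + 21·x^6 + 6·x^7)·Dx^3  (order 3).
h: a_k = 2, -10, 18, 67, 80, 2877/20, 294, 153049/280, 990, 3986471/2240, …
ICs: h(0) = 2, h′(0) = -10, h′′(0) = 36.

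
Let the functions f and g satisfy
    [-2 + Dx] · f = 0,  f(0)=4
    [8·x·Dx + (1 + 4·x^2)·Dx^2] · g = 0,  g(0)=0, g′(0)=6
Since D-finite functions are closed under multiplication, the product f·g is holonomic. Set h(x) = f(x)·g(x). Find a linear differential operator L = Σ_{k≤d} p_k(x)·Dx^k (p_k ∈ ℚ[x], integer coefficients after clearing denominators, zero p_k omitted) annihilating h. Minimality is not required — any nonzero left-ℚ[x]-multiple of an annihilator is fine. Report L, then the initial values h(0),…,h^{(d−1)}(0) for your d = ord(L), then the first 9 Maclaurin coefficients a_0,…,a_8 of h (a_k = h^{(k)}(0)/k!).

f: a_k = 4, 8, 8, 16/3, 8/3, 16/15, 16/45, 32/315, 8/315, …
g: a_k = 0, 6, 0, -8, 0, 96/5, 0, -384/7, 0, …
Sym-product of L_f,L_g gives L₀ (≤ ord 2).
L = (4 - 16·x + 16·x^2) + (-4 + 8·x - 16·x^2)·Dx + (1 + 4·x^2)·Dx^2  (order 2).
h: a_k = 0, 24, 48, 16, -32, 144/5, 352/3, -2976/35, -7232/21, …
ICs: h(0) = 0, h′(0) = 24.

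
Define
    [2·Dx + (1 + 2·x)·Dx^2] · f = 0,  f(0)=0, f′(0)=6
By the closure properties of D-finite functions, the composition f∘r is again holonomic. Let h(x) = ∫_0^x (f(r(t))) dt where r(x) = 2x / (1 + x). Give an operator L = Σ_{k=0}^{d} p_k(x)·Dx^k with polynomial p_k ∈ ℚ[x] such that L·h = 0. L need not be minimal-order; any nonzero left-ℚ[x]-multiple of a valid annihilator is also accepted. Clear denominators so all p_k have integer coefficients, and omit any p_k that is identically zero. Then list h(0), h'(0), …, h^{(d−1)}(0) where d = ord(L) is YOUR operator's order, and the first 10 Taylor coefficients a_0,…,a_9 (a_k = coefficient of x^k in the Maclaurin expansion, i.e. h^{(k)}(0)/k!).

f: a_k = 0, 6, -6, 8, -12, 96/5, -32, 384/7, -96, 512/3, …
f∘r: x↦r, Dx↦Dx/r' in L_f ⇒ L₀.
Integrate: L := L₀·Dx.
L = (6 + 10·x)·Dx^2 + (1 + 6·x + 5·x^2)·Dx^3  (order 3).
h: a_k = 0, 0, 6, -12, 31, -468/5, 1562/5, -1116, 58593/14, -16276, …
ICs: h(0) = 0, h′(0) = 0, h′′(0) = 12.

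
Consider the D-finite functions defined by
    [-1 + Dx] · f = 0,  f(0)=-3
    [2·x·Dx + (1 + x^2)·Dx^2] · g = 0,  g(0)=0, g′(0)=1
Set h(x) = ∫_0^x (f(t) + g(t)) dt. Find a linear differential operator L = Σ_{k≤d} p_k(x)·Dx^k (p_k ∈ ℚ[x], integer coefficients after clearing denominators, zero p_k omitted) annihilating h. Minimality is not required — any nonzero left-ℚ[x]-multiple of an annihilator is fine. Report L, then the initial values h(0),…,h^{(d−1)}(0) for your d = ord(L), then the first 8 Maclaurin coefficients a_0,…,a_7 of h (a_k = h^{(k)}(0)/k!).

L = (2 - 4·x - 2·x^2)·Dx^2 + (-3 + 3·x + x^2 - x^3)·Dx^3 + (1 + x + x^2 + x^3)·Dx^4  (order 4).
h: a_k = 0, -3, -1, -1/2, -5/24, -1/40, 7/240, -1/1680, …
ICs: h(0) = 0, h′(0) = -3, h′′(0) = -2, h′′′(0) = -3.

f: a_k = -3, -3, -3/2, -1/2, -1/8, -1/40, -1/240, -1/1680, …
g: a_k = 0, 1, 0, -1/3, 0, 1/5, 0, -1/7, …
f+g: L₀ = lclm(L_f,L_g), ord ≤ 1+2.
h=∫₀ˣh₀: take L = L₀·Dx.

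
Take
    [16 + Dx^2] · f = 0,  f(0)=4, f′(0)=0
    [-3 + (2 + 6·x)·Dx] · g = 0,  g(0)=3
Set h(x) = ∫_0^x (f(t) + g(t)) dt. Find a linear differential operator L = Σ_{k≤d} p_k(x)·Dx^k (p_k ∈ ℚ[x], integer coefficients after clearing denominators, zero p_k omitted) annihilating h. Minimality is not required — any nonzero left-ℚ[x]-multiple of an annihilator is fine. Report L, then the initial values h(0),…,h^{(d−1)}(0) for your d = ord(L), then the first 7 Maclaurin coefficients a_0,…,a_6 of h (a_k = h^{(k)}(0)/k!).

L = (-4368 - 18432·x - 27648·x^2)·Dx + (1760 + 17568·x + 55296·x^2 + 55296·x^3)·Dx^2 + (-273 - 1152·x - 1728·x^2)·Dx^3 + (110 + 1098·x + 3456·x^2 + 3456·x^3)·Dx^4  (order 4).
h: a_k = 0, 7, 9/4, -283/24, 81/64, 12739/1920, 1701/512, …
ICs: h(0) = 0, h′(0) = 7, h′′(0) = 9/2, h′′′(0) = -283/4.

f: a_k = 4, 0, -32, 0, 128/3, 0, -1024/45, …
g: a_k = 3, 9/2, -27/8, 81/16, -1215/128, 5103/256, -45927/1024, …
h₀=f+g: left-lcm gives L₀, ord ≤ 3.
Integrate: L := L₀·Dx.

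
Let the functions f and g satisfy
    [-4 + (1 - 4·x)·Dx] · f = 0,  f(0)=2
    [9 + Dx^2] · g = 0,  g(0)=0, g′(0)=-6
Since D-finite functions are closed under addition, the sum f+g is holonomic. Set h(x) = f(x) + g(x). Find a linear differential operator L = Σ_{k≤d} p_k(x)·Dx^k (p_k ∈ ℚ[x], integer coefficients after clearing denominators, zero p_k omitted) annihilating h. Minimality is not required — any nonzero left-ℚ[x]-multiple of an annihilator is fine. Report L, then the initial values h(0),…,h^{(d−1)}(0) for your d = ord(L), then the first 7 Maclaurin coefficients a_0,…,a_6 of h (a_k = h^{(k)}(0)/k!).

L = (3780 - 2592·x + 5184·x^2) + (-369 + 2124·x - 3888·x^2 + 5184·x^3)·Dx + (420 - 288·x + 576·x^2)·Dx^2 + (-41 + 236·x - 432·x^2 + 576·x^3)·Dx^3  (order 3).
h: a_k = 2, 2, 32, 137, 512, 40879/20, 8192, …
ICs: h(0) = 2, h′(0) = 2, h′′(0) = 64.

f: a_k = 2, 8, 32, 128, 512, 2048, 8192, …
g: a_k = 0, -6, 0, 9, 0, -81/20, 0, …
f+g: L₀ = lclm(L_f,L_g), ord ≤ 1+2.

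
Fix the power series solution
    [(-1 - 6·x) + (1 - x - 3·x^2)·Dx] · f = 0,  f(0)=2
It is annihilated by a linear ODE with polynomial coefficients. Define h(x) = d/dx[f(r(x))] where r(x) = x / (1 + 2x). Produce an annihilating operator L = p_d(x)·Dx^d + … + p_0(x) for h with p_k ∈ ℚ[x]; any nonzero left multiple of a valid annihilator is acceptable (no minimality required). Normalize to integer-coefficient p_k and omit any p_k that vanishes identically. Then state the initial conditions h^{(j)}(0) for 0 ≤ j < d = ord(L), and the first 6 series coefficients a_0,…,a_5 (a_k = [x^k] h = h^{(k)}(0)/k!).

L = (4 + 6·x + 30·x^2 + 32·x^3) + (-1 - 13·x - 45·x^2 - 38·x^3 + 16·x^4)·Dx  (order 1).
h: a_k = 2, 8, -30, 136, -560, 2220, …
ICs: h(0) = 2.

f: a_k = 2, 2, 8, 14, 38, 80, …
Change of var in L_f (x↦r) gives L₀.
h=h₀': d/dx-closure on L₀ ⇒ L.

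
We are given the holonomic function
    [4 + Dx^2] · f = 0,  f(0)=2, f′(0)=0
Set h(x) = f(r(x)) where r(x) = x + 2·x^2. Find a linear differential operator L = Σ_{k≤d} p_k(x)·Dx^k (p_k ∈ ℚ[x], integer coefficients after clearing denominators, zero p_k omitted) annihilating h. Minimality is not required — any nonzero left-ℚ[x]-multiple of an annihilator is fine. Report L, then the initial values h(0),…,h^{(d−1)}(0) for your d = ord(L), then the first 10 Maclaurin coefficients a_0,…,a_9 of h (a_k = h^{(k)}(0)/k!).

f: a_k = 2, 0, -4, 0, 4/3, 0, -8/45, 0, 4/315, 0, …
f∘r: x↦r, Dx↦Dx/r' in L_f ⇒ L₀.
L = (4 + 48·x + 192·x^2 + 256·x^3) - 4·Dx + (1 + 4·x)·Dx^2  (order 2).
h: a_k = 2, 0, -4, -16, -44/3, 32/3, 1432/45, 608/15, 3364/315, -8896/315, …
ICs: h(0) = 2, h′(0) = 0.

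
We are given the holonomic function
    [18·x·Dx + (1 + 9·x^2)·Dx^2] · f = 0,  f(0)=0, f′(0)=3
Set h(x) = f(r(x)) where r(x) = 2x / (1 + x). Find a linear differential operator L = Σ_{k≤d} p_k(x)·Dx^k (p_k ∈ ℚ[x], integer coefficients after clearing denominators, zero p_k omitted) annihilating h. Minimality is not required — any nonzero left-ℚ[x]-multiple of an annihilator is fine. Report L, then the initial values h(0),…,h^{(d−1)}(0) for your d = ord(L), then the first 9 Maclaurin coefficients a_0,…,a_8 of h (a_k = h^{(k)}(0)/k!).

f: a_k = 0, 3, 0, -9, 0, 243/5, 0, -2187/7, 0, …
Change of var in L_f (x↦r) gives L₀.
L = (2 + 74·x)·Dx + (1 + 2·x + 37·x^2)·Dx^2  (order 2).
h: a_k = 0, 6, -6, -66, 210, 5646/5, -7062, -124158/7, 227010, …
ICs: h(0) = 0, h′(0) = 6.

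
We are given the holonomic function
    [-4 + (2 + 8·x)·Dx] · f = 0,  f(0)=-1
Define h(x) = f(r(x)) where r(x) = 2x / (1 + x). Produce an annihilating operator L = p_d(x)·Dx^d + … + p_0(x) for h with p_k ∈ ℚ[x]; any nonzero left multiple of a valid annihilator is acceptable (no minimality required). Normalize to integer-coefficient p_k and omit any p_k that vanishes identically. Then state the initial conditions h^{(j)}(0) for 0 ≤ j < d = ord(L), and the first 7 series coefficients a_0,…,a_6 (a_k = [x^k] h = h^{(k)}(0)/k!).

f: a_k = -1, -2, 2, -4, 10, -28, 84, …
f∘r: x↦r, Dx↦Dx/r' in L_f ⇒ L₀.
L = -4 + (1 + 10·x + 9·x^2)·Dx  (order 1).
h: a_k = -1, -4, 12, -52, 284, -1764, 11820, …
ICs: h(0) = -1.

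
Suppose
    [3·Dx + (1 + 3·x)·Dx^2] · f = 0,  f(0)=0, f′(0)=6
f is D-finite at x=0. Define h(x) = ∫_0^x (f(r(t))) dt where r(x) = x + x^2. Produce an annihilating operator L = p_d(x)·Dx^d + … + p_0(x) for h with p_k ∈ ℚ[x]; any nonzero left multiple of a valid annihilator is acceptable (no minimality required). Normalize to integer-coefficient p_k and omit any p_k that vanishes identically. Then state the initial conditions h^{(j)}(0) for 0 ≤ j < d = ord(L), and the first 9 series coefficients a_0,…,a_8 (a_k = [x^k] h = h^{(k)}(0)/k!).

f: a_k = 0, 6, -9, 18, -81/2, 486/5, -243, 4374/7, -6561/4, …
Substitute x→r, Dx→(1/r')Dx; clear ⇒ L₀.
Integrate: L := L₀·Dx.
L = (1 + 6·x + 6·x^2)·Dx^2 + (1 + 5·x + 9·x^2 + 6·x^3)·Dx^3  (order 3).
h: a_k = 0, 0, 3, -1, 0, 9/10, -9/5, 18/7, -81/28, …
ICs: h(0) = 0, h′(0) = 0, h′′(0) = 6.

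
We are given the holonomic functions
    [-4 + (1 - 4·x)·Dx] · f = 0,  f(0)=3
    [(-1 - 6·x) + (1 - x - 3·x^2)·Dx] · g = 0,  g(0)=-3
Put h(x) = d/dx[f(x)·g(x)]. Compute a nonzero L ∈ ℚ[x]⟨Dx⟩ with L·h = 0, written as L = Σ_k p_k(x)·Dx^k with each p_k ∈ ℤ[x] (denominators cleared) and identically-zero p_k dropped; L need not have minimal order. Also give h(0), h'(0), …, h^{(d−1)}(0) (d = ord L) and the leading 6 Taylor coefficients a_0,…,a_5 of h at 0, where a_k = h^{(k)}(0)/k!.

f: a_k = 3, 12, 48, 192, 768, 3072, …
g: a_k = -3, -3, -12, -21, -57, -120, …
Sym-product of L_f,L_g gives L₀ (≤ ord 1).
h=h₀': d/dx-closure on L₀ ⇒ L.
L = (48 - 102·x - 354·x^2 + 192·x^3 + 1728·x^4) + (-5 + 27·x + 21·x^2 - 238·x^3 + 60·x^4 + 432·x^5)·Dx  (order 1).
h: a_k = -45, -432, -2781, -15516, -79380, -386262, …
ICs: h(0) = -45.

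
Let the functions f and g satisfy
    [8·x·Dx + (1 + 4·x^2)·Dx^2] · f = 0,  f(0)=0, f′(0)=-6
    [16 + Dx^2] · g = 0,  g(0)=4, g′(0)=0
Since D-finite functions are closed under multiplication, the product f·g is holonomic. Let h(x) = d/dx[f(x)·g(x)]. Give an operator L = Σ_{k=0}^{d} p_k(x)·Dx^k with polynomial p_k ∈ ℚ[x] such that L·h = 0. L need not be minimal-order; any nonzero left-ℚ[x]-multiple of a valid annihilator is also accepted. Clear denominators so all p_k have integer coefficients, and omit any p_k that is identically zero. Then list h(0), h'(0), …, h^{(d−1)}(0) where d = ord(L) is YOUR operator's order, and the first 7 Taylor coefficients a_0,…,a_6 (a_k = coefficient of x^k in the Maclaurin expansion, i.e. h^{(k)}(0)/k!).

f: a_k = 0, -6, 0, 8, 0, -96/5, 0, …
g: a_k = 4, 0, -32, 0, 128/3, 0, -1024/45, …
Sym-product of L_f,L_g gives L₀ (≤ ord 4).
h=h₀': d/dx-closure on L₀ ⇒ L.
L = (4096 + 58368·x^2 + 354304·x^4 + 983040·x^6 + 1867776·x^8 + 2621440·x^10 + 2097152·x^12) + (1984·x + 30208·x^3 + 158720·x^5 + 409600·x^7 + 655360·x^9 + 524288·x^11)·Dx + (336 + 5216·x^2 + 34560·x^4 + 114176·x^6 + 249856·x^8 + 360448·x^10 + 262144·x^12)·Dx^2 + (124·x + 1888·x^3 + 9920·x^5 + 25600·x^7 + 40960·x^9 + 32768·x^11)·Dx^3 + (5 + 98·x^2 + 776·x^4 + 3296·x^6 + 8320·x^8 + 12288·x^10 + 8192·x^12)·Dx^4  (order 4).
h: a_k = -24, 0, 672, 0, -2944, 0, 137728/15, …
ICs: h(0) = -24, h′(0) = 0, h′′(0) = 1344, h′′′(0) = 0.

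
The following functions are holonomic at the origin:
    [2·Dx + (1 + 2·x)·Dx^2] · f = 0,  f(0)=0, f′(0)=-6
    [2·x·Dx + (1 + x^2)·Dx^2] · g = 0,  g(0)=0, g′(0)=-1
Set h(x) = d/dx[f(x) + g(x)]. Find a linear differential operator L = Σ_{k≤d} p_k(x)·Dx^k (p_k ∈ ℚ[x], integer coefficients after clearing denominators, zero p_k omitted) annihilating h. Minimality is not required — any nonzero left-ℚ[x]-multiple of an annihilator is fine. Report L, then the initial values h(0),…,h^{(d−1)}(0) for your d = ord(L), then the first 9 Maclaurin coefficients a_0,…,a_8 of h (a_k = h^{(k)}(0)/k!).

f: a_k = 0, -6, 6, -8, 12, -96/5, 32, -384/7, 96, …
g: a_k = 0, -1, 0, 1/3, 0, -1/5, 0, 1/7, 0, …
Sum ⇒ L₀ = lclm(L_f,L_g) in ℚ(x)⟨Dx⟩.
h=h₀': d/dx-closure on L₀ ⇒ L.
L = (-2 - 12·x + 6·x^2 + 4·x^3) + (-5 - 4·x - 9·x^2 + 12·x^3 + 8·x^4)·Dx + (-1 - x + 2·x^2 + x^3 + 3·x^4 + 2·x^5)·Dx^2  (order 2).
h: a_k = -7, 12, -23, 48, -97, 192, -383, 768, -1537, …
ICs: h(0) = -7, h′(0) = 12.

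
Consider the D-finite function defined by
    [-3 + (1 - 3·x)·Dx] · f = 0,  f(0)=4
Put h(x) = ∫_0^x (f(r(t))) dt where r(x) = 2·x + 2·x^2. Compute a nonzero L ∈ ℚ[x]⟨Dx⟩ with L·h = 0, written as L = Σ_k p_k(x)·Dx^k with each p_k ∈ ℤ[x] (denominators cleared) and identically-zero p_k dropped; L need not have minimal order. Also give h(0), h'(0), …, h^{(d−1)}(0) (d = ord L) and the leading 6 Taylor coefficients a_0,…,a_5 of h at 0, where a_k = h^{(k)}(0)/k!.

f: a_k = 4, 12, 36, 108, 324, 972, …
Change of var in L_f (x↦r) gives L₀.
h=∫h₀ ⇒ L = L₀·Dx.
L = (6 + 12·x)·Dx + (-1 + 6·x + 6·x^2)·Dx^2  (order 2).
h: a_k = 0, 4, 12, 56, 288, 1584, …
ICs: h(0) = 0, h′(0) = 4.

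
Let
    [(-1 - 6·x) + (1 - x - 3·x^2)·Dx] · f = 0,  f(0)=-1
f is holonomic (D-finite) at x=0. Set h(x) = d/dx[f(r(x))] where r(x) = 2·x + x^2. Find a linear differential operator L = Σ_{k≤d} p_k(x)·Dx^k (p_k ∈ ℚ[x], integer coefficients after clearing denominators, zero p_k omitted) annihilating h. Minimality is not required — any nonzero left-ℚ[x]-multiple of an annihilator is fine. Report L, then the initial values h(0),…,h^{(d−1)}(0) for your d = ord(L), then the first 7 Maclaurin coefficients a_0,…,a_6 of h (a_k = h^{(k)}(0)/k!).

L = (17 + 114·x + 597·x^2 + 1260·x^3 + 1215·x^4 + 540·x^5 + 90·x^6) + (-1 - 11·x + 21·x^2 + 211·x^3 + 405·x^4 + 333·x^5 + 126·x^6 + 18·x^7)·Dx  (order 1).
h: a_k = -2, -34, -216, -1568, -9650, -59226, -348264, …
ICs: h(0) = -2.

f: a_k = -1, -1, -4, -7, -19, -40, -97, …
h₀=f(r): pull back L_f along r ⇒ L₀.
h=h₀': d/dx-closure on L₀ ⇒ L.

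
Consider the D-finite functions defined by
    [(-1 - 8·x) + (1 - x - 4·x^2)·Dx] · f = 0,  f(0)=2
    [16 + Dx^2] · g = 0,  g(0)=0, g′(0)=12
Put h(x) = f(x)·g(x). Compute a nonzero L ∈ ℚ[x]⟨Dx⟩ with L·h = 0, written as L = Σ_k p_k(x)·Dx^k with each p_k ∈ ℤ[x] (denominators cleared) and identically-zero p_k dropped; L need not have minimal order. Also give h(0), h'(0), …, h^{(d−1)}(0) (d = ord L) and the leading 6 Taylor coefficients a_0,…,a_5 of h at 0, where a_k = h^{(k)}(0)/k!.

f: a_k = 2, 2, 10, 18, 58, 130, …
g: a_k = 0, 12, 0, -32, 0, 128/5, …
L₀ := L_f ⊗_s L_g (sym. prod.), ord ≤ 2.
L = (-8 + 16·x + 64·x^2) + (2 + 16·x)·Dx + (-1 + x + 4·x^2)·Dx^2  (order 2).
h: a_k = 0, 24, 24, 56, 152, 2136/5, …
ICs: h(0) = 0, h′(0) = 24.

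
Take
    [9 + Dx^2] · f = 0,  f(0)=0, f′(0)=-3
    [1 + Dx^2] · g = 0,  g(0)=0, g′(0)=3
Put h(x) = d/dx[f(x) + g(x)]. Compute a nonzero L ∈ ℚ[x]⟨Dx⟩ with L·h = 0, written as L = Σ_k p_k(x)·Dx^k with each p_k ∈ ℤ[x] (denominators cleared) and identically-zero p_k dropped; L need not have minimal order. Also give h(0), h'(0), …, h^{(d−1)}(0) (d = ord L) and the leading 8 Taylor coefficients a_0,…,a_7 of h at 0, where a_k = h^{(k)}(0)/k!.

L = 9 + 10·Dx^2 + Dx^4  (order 4).
h: a_k = 0, 0, 12, 0, -10, 0, 91/30, 0, …
ICs: h(0) = 0, h′(0) = 0, h′′(0) = 24, h′′′(0) = 0.

f: a_k = 0, -3, 0, 9/2, 0, -81/40, 0, 243/560, …
g: a_k = 0, 3, 0, -1/2, 0, 1/40, 0, -1/1680, …
f+g: L₀ = lclm(L_f,L_g), ord ≤ 2+2.
Differentiate: ansatz ord ≤ ord L₀ ⇒ L.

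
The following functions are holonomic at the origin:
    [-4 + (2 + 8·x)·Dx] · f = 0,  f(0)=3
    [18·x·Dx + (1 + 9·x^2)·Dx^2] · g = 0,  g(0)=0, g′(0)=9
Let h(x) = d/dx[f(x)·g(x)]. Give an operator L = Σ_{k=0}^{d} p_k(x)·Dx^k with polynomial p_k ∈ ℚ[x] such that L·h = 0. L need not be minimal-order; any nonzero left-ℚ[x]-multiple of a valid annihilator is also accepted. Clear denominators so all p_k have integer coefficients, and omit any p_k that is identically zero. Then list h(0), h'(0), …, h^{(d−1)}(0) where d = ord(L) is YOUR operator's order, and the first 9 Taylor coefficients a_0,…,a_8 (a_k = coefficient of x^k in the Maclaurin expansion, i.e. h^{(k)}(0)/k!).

f: a_k = 3, 6, -6, 12, -30, 84, -252, 792, -2574, …
g: a_k = 0, 9, 0, -27, 0, 729/5, 0, -6561/7, 0, …
h₀=f·g: eliminate ⇒ L₀, order ≤ 1·2.
h=h₀': d/dx-closure on L₀ ⇒ L.
L = (2 + 120·x + 150·x^2 - 648·x^3 - 324·x^4) + (7 + 70·x + 279·x^2 - 42·x^3 - 2268·x^4 - 1296·x^5)·Dx + (1 + 5·x - 2·x^2 - 27·x^3 - 147·x^4 - 648·x^5 - 432·x^6)·Dx^2  (order 2).
h: a_k = 27, 108, -405, -216, 1647, 39204/5, -180063/5, 276048/35, 287955/7, …
ICs: h(0) = 27, h′(0) = 108.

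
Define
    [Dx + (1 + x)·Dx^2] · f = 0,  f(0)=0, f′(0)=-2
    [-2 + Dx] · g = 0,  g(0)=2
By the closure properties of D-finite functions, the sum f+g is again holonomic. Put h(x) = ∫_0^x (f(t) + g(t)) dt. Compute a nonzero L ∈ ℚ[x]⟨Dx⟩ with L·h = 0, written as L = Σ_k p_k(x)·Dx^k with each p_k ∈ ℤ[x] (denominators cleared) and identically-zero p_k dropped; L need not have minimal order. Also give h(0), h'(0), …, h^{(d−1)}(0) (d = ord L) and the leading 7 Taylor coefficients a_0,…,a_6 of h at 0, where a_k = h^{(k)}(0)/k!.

L = (-8 - 4·x)·Dx^2 + (-2 - 8·x - 4·x^2)·Dx^3 + (3 + 5·x + 2·x^2)·Dx^4  (order 4).
h: a_k = 0, 2, 1, 5/3, 1/2, 11/30, 1/45, …
ICs: h(0) = 0, h′(0) = 2, h′′(0) = 2, h′′′(0) = 10.

f: a_k = 0, -2, 1, -2/3, 1/2, -2/5, 1/3, …
g: a_k = 2, 4, 4, 8/3, 4/3, 8/15, 8/45, …
f+g: L₀ = lclm(L_f,L_g), ord ≤ 2+1.
Integrate: L := L₀·Dx.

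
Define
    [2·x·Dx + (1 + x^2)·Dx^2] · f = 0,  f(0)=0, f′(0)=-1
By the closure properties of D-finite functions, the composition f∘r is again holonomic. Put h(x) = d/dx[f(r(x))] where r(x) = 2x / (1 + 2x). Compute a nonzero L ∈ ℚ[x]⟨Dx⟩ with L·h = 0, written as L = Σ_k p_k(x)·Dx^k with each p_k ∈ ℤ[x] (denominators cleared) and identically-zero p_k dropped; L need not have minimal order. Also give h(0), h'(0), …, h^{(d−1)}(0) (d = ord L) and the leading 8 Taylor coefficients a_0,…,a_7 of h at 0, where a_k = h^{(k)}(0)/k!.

f: a_k = 0, -1, 0, 1/3, 0, -1/5, 0, 1/7, …
h₀=f(r): pull back L_f along r ⇒ L₀.
h₀' ⇒ L via d/dx closure of L₀.
L = (4 + 16·x) + (1 + 4·x + 8·x^2)·Dx  (order 1).
h: a_k = -2, 8, -16, 0, 128, -512, 1024, 0, …
ICs: h(0) = -2.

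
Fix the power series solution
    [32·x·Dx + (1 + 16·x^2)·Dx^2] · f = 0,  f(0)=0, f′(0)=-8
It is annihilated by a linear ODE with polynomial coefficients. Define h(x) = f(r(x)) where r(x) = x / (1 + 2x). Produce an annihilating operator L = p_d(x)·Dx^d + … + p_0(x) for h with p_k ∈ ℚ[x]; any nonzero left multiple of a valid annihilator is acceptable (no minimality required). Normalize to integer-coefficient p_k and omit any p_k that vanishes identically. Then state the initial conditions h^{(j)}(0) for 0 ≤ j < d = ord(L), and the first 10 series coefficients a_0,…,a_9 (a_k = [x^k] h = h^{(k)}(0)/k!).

f: a_k = 0, -8, 0, 128/3, 0, -2048/5, 0, 32768/7, 0, -524288/9, …
Change of var in L_f (x↦r) gives L₀.
L = (4 + 40·x)·Dx + (1 + 4·x + 20·x^2)·Dx^2  (order 2).
h: a_k = 0, -8, 16, 32/3, -192, 2432/5, 2816/3, -71168/7, 21504, 735232/9, …
ICs: h(0) = 0, h′(0) = -8.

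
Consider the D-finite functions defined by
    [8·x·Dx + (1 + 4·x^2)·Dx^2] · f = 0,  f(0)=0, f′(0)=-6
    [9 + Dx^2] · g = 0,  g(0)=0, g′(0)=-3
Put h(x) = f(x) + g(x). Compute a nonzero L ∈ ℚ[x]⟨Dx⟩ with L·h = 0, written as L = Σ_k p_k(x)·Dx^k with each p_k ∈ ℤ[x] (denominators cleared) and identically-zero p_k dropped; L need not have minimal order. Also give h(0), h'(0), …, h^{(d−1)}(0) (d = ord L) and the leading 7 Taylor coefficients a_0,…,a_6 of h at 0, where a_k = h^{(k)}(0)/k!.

f: a_k = 0, -6, 0, 8, 0, -96/5, 0, …
g: a_k = 0, -3, 0, 9/2, 0, -81/40, 0, …
Sum ⇒ L₀ = lclm(L_f,L_g) in ℚ(x)⟨Dx⟩.
L = (-2808·x + 19008·x^3 + 10368·x^5)·Dx + (9 + 1548·x^2 + 7344·x^4 + 5184·x^6)·Dx^2 + (-312·x + 2112·x^3 + 1152·x^5)·Dx^3 + (1 + 172·x^2 + 816·x^4 + 576·x^6)·Dx^4  (order 4).
h: a_k = 0, -9, 0, 25/2, 0, -849/40, 0, …
ICs: h(0) = 0, h′(0) = -9, h′′(0) = 0, h′′′(0) = 75.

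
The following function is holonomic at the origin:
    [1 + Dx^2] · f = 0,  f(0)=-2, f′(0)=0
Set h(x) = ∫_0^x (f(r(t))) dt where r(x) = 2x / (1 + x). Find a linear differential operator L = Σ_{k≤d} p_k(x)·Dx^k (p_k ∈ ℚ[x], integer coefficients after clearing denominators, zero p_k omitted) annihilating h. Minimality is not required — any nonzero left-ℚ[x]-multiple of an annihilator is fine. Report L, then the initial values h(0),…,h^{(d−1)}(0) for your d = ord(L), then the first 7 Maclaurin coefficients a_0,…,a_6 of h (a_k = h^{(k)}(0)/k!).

L = 4·Dx + (2 + 6·x + 6·x^2 + 2·x^3)·Dx^2 + (1 + 4·x + 6·x^2 + 4·x^3 + x^4)·Dx^3  (order 3).
h: a_k = 0, -2, 0, 4/3, -2, 32/15, -16/9, …
ICs: h(0) = 0, h′(0) = -2, h′′(0) = 0.

f: a_k = -2, 0, 1, 0, -1/12, 0, 1/360, …
f∘r: x↦r, Dx↦Dx/r' in L_f ⇒ L₀.
h=∫h₀ ⇒ L = L₀·Dx.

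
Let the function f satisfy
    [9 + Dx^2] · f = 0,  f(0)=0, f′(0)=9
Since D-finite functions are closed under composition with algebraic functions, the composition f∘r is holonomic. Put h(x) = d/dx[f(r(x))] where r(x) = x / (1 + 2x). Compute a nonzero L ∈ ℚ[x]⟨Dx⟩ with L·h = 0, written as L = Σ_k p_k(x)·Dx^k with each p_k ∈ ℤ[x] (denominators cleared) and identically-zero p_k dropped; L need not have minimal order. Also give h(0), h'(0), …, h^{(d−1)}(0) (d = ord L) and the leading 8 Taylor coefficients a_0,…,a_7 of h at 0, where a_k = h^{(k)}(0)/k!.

L = (33 + 96·x + 96·x^2) + (12 + 72·x + 144·x^2 + 96·x^3)·Dx + (1 + 8·x + 24·x^2 + 32·x^3 + 16·x^4)·Dx^2  (order 2).
h: a_k = 9, -36, 135/2, 36, -6957/8, 8775/2, -1288449/80, 249489/5, …
ICs: h(0) = 9, h′(0) = -36.

f: a_k = 0, 9, 0, -27/2, 0, 243/40, 0, -729/560, …
Change of var in L_f (x↦r) gives L₀.
Differentiate: ansatz ord ≤ ord L₀ ⇒ L.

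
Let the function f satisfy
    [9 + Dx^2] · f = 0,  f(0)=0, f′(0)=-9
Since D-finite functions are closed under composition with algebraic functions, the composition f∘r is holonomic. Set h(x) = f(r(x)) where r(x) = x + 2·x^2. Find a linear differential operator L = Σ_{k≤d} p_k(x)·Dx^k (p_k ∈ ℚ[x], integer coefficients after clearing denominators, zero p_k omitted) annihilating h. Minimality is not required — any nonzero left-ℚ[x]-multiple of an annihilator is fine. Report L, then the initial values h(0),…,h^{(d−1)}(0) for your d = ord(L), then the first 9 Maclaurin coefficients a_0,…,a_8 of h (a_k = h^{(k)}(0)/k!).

f: a_k = 0, -9, 0, 27/2, 0, -243/40, 0, 729/560, 0, …
Change of var in L_f (x↦r) gives L₀.
L = (9 + 108·x + 432·x^2 + 576·x^3) - 4·Dx + (1 + 4·x)·Dx^2  (order 2).
h: a_k = 0, -9, -18, 27/2, 81, 6237/40, 189/4, -135351/560, -18711/40, …
ICs: h(0) = 0, h′(0) = -9.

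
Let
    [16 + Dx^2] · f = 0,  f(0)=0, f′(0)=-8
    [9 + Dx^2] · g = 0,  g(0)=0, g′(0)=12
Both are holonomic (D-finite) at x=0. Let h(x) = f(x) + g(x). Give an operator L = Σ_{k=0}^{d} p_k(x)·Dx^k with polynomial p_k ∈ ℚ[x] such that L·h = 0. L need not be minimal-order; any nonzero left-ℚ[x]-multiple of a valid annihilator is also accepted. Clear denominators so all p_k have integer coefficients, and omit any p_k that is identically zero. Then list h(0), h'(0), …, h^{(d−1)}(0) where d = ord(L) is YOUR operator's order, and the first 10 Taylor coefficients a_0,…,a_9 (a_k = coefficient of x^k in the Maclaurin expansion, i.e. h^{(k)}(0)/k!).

f: a_k = 0, -8, 0, 64/3, 0, -256/15, 0, 2048/315, 0, -4096/2835, …
g: a_k = 0, 12, 0, -18, 0, 81/10, 0, -243/140, 0, 243/1120, …
f+g: L₀ = lclm(L_f,L_g), ord ≤ 2+2.
L = 144 + 25·Dx^2 + Dx^4  (order 4).
h: a_k = 0, 4, 0, 10/3, 0, -269/30, 0, 1201/252, 0, -111389/90720, …
ICs: h(0) = 0, h′(0) = 4, h′′(0) = 0, h′′′(0) = 20.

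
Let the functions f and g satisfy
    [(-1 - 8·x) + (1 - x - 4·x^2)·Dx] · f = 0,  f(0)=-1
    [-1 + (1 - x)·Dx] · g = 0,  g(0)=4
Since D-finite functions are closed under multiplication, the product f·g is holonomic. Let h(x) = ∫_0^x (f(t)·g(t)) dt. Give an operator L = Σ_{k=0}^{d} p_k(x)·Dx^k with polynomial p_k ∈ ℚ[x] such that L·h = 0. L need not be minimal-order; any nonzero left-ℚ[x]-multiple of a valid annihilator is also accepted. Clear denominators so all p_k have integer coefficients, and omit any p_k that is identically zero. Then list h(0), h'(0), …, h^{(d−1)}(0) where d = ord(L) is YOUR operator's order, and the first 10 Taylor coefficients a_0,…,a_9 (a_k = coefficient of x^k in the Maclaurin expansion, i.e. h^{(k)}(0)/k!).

f: a_k = -1, -1, -5, -9, -29, -65, -181, -441, -1165, -2929, …
g: a_k = 4, 4, 4, 4, 4, 4, 4, 4, 4, 4, …
Sym-product of L_f,L_g gives L₀ (≤ ord 1).
∫: right-multiply L₀ by Dx.
L = (-2 - 6·x + 12·x^2)·Dx + (1 - 2·x - 3·x^2 + 4·x^3)·Dx^2  (order 2).
h: a_k = 0, -4, -4, -28/3, -16, -36, -220/3, -1164/7, -366, -7588/9, …
ICs: h(0) = 0, h′(0) = -4.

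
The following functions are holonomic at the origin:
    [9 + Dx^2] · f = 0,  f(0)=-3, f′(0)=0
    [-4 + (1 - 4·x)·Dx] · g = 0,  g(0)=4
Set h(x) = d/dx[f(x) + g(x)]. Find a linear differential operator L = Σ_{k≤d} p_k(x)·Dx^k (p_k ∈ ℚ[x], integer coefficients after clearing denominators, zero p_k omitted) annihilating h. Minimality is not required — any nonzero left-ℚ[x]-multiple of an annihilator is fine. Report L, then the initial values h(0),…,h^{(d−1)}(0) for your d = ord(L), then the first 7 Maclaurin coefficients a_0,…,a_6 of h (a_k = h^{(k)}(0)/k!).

L = (4824 - 1728·x + 3456·x^2) + (-315 + 1476·x - 1296·x^2 + 1728·x^3)·Dx + (536 - 192·x + 384·x^2)·Dx^2 + (-35 + 164·x - 144·x^2 + 192·x^3)·Dx^3  (order 3).
h: a_k = 16, 155, 768, 8111/2, 20480, 3932889/40, 458752, …
ICs: h(0) = 16, h′(0) = 155, h′′(0) = 1536.

f: a_k = -3, 0, 27/2, 0, -81/8, 0, 243/80, …
g: a_k = 4, 16, 64, 256, 1024, 4096, 16384, …
h₀=f+g: left-lcm gives L₀, ord ≤ 3.
h=h₀': d/dx-closure on L₀ ⇒ L.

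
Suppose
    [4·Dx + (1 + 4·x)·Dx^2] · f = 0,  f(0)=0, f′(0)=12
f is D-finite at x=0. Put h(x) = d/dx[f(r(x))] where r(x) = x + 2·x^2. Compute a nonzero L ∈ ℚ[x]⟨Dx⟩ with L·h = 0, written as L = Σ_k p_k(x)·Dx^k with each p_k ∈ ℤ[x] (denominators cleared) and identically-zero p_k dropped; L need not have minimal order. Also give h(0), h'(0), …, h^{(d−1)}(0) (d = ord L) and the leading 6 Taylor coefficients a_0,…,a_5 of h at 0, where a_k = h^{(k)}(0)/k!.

L = (16·x + 32·x^2) + (1 + 8·x + 24·x^2 + 32·x^3)·Dx  (order 1).
h: a_k = 12, 0, -96, 384, -768, 0, …
ICs: h(0) = 12.

f: a_k = 0, 12, -24, 64, -192, 3072/5, …
f∘r: x↦r, Dx↦Dx/r' in L_f ⇒ L₀.
Differentiate: ansatz ord ≤ ord L₀ ⇒ L.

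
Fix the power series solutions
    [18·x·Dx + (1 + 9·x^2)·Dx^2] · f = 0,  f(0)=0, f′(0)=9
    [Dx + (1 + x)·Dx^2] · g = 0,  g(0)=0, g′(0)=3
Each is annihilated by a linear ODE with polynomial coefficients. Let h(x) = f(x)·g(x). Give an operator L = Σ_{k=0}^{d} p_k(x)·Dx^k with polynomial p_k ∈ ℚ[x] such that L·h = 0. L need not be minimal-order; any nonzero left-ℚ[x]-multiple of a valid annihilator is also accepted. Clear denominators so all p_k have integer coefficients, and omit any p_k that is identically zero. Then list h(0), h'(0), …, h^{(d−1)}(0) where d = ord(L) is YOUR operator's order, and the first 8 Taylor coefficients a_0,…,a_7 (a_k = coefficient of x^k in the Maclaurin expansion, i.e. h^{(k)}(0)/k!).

L = (1368 + 2700·x + 37584·x^2 + 95580·x^3 + 87480·x^4 + 37908·x^5 + 26244·x^7)·Dx + (1298 + 9180·x + 54612·x^2 + 194724·x^3 + 324000·x^4 + 271188·x^5 + 102060·x^6 + 78732·x^7 + 91854·x^8)·Dx^2 + (76 + 2848·x + 12096·x^2 + 43992·x^3 + 117288·x^4 + 173016·x^5 + 139968·x^6 + 75816·x^7 + 78732·x^8 + 52488·x^9)·Dx^3 + (37 + 146·x + 901·x^2 + 2808·x^3 + 7362·x^4 + 15228·x^5 + 21546·x^6 + 17496·x^7 + 12393·x^8 + 13122·x^9 + 6561·x^10)·Dx^4  (order 4).
h: a_k = 0, 0, 27, -27/2, -72, 135/4, 2079/5, -4059/20, …
ICs: h(0) = 0, h′(0) = 0, h′′(0) = 54, h′′′(0) = -81.

f: a_k = 0, 9, 0, -27, 0, 729/5, 0, -6561/7, …
g: a_k = 0, 3, -3/2, 1, -3/4, 3/5, -1/2, 3/7, …
Sym-product of L_f,L_g gives L₀ (≤ ord 4).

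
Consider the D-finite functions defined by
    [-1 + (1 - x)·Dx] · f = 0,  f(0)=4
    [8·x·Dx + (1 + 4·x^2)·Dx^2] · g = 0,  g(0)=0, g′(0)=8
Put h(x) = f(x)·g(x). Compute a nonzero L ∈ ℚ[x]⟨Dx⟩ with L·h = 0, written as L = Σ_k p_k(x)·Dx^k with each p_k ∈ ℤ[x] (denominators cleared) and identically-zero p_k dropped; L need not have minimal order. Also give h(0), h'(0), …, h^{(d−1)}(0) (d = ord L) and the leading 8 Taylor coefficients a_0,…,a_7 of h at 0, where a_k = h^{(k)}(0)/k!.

L = 8·x + (2 - 8·x + 16·x^2)·Dx + (-1 + x - 4·x^2 + 4·x^3)·Dx^2  (order 2).
h: a_k = 0, 32, 32, -32/3, -32/3, 1376/15, 1376/15, -21088/105, …
ICs: h(0) = 0, h′(0) = 32.

f: a_k = 4, 4, 4, 4, 4, 4, 4, 4, …
g: a_k = 0, 8, 0, -32/3, 0, 128/5, 0, -512/7, …
Sym-product of L_f,L_g gives L₀ (≤ ord 2).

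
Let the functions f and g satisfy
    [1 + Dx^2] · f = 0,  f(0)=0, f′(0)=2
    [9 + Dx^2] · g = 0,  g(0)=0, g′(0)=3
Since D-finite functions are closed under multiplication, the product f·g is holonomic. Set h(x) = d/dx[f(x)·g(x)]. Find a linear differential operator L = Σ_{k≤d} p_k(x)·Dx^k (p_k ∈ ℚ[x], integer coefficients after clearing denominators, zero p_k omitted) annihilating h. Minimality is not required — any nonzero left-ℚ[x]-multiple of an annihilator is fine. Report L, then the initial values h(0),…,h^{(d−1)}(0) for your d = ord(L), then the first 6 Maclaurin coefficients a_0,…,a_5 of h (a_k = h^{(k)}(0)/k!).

L = 64 + 20·Dx^2 + Dx^4  (order 4).
h: a_k = 0, 12, 0, -40, 0, 168/5, …
ICs: h(0) = 0, h′(0) = 12, h′′(0) = 0, h′′′(0) = -240.

f: a_k = 0, 2, 0, -1/3, 0, 1/60, …
g: a_k = 0, 3, 0, -9/2, 0, 81/40, …
h₀=f·g: eliminate ⇒ L₀, order ≤ 2·2.
h=h₀': d/dx-closure on L₀ ⇒ L.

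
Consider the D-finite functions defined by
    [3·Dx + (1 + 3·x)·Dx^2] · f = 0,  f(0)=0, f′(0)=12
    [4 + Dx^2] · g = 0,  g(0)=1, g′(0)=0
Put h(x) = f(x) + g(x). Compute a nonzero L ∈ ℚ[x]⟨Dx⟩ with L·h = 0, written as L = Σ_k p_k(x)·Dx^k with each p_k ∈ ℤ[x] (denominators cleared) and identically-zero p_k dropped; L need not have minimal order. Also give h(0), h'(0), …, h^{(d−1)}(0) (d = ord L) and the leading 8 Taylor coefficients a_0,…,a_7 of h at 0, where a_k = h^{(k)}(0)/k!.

L = (348 + 144·x + 216·x^2)·Dx + (44 + 180·x + 216·x^2 + 216·x^3)·Dx^2 + (87 + 36·x + 54·x^2)·Dx^3 + (11 + 45·x + 54·x^2 + 54·x^3)·Dx^4  (order 4).
h: a_k = 1, 12, -20, 36, -241/3, 972/5, -21874/45, 8748/7, …
ICs: h(0) = 1, h′(0) = 12, h′′(0) = -40, h′′′(0) = 216.

f: a_k = 0, 12, -18, 36, -81, 972/5, -486, 8748/7, …
g: a_k = 1, 0, -2, 0, 2/3, 0, -4/45, 0, …
h₀=f+g: left-lcm gives L₀, ord ≤ 4.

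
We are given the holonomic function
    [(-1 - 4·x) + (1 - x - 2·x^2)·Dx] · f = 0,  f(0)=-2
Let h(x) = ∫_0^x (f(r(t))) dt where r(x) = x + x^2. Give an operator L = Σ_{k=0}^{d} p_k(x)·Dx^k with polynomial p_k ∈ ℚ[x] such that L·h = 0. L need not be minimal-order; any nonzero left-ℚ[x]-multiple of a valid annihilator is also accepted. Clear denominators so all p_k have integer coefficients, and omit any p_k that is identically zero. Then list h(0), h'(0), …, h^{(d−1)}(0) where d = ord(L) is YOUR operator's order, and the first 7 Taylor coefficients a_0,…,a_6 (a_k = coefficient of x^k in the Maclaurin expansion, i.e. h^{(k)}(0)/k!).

f: a_k = -2, -2, -6, -10, -22, -42, -86, …
L₀ from L_f via x↦r, Dx↦r'^{-1}Dx.
h=∫h₀ ⇒ L = L₀·Dx.
L = (1 + 6·x + 12·x^2 + 8·x^3)·Dx + (-1 + x + 3·x^2 + 4·x^3 + 2·x^4)·Dx^2  (order 2).
h: a_k = 0, -2, -1, -8/3, -11/2, -58/5, -80/3, …
ICs: h(0) = 0, h′(0) = -2.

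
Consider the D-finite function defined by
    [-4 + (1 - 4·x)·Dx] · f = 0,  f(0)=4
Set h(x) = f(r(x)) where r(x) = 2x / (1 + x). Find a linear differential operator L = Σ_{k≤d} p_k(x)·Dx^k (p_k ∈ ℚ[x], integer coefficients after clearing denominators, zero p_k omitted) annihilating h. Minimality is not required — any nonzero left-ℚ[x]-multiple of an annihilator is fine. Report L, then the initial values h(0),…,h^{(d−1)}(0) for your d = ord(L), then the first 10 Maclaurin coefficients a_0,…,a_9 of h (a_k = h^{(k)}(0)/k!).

f: a_k = 4, 16, 64, 256, 1024, 4096, 16384, 65536, 262144, 1048576, …
Change of var in L_f (x↦r) gives L₀.
L = 8 + (-1 + 6·x + 7·x^2)·Dx  (order 1).
h: a_k = 4, 32, 224, 1568, 10976, 76832, 537824, 3764768, 26353376, 184473632, …
ICs: h(0) = 4.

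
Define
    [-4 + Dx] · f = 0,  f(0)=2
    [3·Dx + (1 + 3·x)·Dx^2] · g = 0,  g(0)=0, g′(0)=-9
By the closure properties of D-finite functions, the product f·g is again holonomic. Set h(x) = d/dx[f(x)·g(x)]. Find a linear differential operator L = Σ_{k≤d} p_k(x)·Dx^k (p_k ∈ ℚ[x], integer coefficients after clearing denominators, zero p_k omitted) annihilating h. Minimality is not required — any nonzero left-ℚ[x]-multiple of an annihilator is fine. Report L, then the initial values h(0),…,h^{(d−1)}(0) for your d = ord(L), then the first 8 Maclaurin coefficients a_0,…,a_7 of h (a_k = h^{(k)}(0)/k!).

L = (40 + 96·x + 576·x^2) + (-14 - 84·x - 288·x^2)·Dx + (1 + 15·x + 36·x^2)·Dx^2  (order 2).
h: a_k = -18, -90, -270, -282, -708, 558, -15518/5, 42974/5, …
ICs: h(0) = -18, h′(0) = -90.

f: a_k = 2, 8, 16, 64/3, 64/3, 256/15, 512/45, 2048/315, …
g: a_k = 0, -9, 27/2, -27, 243/4, -729/5, 729/2, -6561/7, …
h₀=f·g: eliminate ⇒ L₀, order ≤ 1·2.
Derive L from L₀ (diff closure).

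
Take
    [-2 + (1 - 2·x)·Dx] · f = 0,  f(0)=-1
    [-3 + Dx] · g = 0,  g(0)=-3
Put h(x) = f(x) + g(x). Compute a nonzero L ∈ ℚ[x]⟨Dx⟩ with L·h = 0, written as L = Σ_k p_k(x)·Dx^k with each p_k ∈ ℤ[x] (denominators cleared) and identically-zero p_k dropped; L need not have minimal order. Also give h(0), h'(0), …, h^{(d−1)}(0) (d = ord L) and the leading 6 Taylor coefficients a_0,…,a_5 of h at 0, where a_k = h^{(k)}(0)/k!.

f: a_k = -1, -2, -4, -8, -16, -32, …
g: a_k = -3, -9, -27/2, -27/2, -81/8, -243/40, …
Weyl lclm of L_f,L_g ⇒ L₀ (ord ≤ 2).
L = (-6 - 36·x) + (-1 + 36·x - 36·x^2)·Dx + (1 - 8·x + 12·x^2)·Dx^2  (order 2).
h: a_k = -4, -11, -35/2, -43/2, -209/8, -1523/40, …
ICs: h(0) = -4, h′(0) = -11.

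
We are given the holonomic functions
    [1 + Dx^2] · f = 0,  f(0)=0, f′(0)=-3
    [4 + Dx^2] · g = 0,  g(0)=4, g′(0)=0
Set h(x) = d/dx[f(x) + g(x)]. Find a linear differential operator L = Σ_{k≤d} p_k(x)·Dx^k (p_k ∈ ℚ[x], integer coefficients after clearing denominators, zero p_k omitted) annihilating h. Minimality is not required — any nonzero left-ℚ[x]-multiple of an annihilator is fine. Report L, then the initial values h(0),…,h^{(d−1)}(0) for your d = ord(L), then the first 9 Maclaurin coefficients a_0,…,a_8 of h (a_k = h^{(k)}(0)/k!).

L = 4 + 5·Dx^2 + Dx^4  (order 4).
h: a_k = -3, -16, 3/2, 32/3, -1/8, -32/15, 1/240, 64/315, -1/13440, …
ICs: h(0) = -3, h′(0) = -16, h′′(0) = 3, h′′′(0) = 64.

f: a_k = 0, -3, 0, 1/2, 0, -1/40, 0, 1/1680, 0, …
g: a_k = 4, 0, -8, 0, 8/3, 0, -16/45, 0, 8/315, …
Weyl lclm of L_f,L_g ⇒ L₀ (ord ≤ 4).
h₀' ⇒ L via d/dx closure of L₀.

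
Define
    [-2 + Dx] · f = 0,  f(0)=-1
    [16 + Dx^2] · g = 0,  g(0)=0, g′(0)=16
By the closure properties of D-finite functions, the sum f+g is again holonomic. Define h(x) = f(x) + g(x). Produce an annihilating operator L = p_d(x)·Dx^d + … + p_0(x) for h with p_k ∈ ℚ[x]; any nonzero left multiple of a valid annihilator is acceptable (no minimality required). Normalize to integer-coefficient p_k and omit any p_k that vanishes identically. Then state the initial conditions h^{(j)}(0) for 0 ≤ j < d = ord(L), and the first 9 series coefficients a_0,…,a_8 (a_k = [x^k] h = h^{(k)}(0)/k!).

L = -32 + 16·Dx - 2·Dx^2 + Dx^3  (order 3).
h: a_k = -1, 14, -2, -44, -2/3, 508/15, -4/45, -456/35, -2/315, …
ICs: h(0) = -1, h′(0) = 14, h′′(0) = -4.

f: a_k = -1, -2, -2, -4/3, -2/3, -4/15, -4/45, -8/315, -2/315, …
g: a_k = 0, 16, 0, -128/3, 0, 512/15, 0, -4096/315, 0, …
Weyl lclm of L_f,L_g ⇒ L₀ (ord ≤ 3).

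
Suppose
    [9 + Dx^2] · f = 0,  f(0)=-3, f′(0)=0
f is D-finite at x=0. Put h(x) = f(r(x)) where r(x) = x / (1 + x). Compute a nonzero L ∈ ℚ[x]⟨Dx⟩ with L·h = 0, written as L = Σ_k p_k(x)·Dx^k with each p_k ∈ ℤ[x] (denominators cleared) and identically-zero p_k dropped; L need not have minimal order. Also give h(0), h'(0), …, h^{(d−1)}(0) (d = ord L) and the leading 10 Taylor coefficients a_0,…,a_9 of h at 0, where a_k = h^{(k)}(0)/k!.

f: a_k = -3, 0, 27/2, 0, -81/8, 0, 243/80, 0, -2187/4480, 0, …
Substitute x→r, Dx→(1/r')Dx; clear ⇒ L₀.
L = 9 + (2 + 6·x + 6·x^2 + 2·x^3)·Dx + (1 + 4·x + 6·x^2 + 4·x^3 + x^4)·Dx^2  (order 2).
h: a_k = -3, 0, 27/2, -27, 243/8, -27/2, -2457/80, 4131/40, -880659/4480, 163971/560, …
ICs: h(0) = -3, h′(0) = 0.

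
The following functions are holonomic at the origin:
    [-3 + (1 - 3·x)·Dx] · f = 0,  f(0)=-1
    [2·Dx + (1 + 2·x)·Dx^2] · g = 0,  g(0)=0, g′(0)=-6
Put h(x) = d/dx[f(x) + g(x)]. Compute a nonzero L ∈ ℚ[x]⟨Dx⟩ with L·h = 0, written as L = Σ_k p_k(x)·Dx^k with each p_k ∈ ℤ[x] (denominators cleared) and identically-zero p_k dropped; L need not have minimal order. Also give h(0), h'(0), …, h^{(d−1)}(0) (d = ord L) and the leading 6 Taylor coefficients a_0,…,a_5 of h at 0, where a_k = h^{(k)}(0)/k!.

f: a_k = -1, -3, -9, -27, -81, -243, …
g: a_k = 0, -6, 6, -8, 12, -96/5, …
L₀ := lclm(L_f,L_g); ord L₀ ≤ 1+2.
h=h₀': d/dx-closure on L₀ ⇒ L.
L = (78 + 36·x) + (23 + 132·x + 72·x^2)·Dx + (-4 + x + 27·x^2 + 18·x^3)·Dx^2  (order 2).
h: a_k = -9, -6, -105, -276, -1311, -4182, …
ICs: h(0) = -9, h′(0) = -6.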